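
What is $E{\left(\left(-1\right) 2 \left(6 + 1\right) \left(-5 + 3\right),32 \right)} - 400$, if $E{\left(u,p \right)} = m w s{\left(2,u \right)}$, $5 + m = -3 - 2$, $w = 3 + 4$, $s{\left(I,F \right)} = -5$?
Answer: $-50$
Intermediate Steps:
$w = 7$
$m = -10$ ($m = -5 - 5 = -10$)
$E{\left(u,p \right)} = 350$ ($E{\left(u,p \right)} = \left(-10\right) 7 \left(-5\right) = \left(-70\right) \left(-5\right) = 350$)
$E{\left(\left(-1\right) 2 \left(6 + 1\right) \left(-5 + 3\right),32 \right)} - 400 = 350 - 400 = -50$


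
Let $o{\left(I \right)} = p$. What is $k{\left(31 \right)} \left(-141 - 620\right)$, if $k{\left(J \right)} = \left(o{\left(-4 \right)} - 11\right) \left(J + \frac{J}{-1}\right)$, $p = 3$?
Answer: $0$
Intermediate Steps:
$o{\left(I \right)} = 3$
$k{\left(J \right)} = 0$ ($k{\left(J \right)} = \left(3 - 11\right) \left(J + \frac{J}{-1}\right) = - 8 \left(J + J \left(-1\right)\right) = - 8 \left(J - J\right) = \left(-8\right) 0 = 0$)
$k{\left(31 \right)} \left(-141 - 620\right) = 0 \left(-141 - 620\right) = 0 \left(-761\right) = 0$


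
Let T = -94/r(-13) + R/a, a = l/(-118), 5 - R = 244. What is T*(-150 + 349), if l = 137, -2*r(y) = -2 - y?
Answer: 66859622/1507 ≈ 44366.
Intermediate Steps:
r(y) = 1 + y/2 (r(y) = -(-2 - y)/2 = 1 + y/2)
R = -239 (R = 5 - 1*244 = 5 - 244 = -239)
a = -137/118 (a = 137/(-118) = 137*(-1/118) = -137/118 ≈ -1.1610)
T = 335978/1507 (T = -94/(1 + (½)*(-13)) - 239/(-137/118) = -94/(1 - 13/2) - 239*(-118/137) = -94/(-11/2) + 28202/137 = -94*(-2/11) + 28202/137 = 188/11 + 28202/137 = 335978/1507 ≈ 222.94)
T*(-150 + 349) = 335978*(-150 + 349)/1507 = (335978/1507)*199 = 66859622/1507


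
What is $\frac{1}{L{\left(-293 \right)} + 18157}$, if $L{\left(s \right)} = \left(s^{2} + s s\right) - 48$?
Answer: $\frac{1}{189807} \approx 5.2685 \cdot 10^{-6}$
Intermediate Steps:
$L{\left(s \right)} = -48 + 2 s^{2}$ ($L{\left(s \right)} = \left(s^{2} + s^{2}\right) - 48 = 2 s^{2} - 48 = -48 + 2 s^{2}$)
$\frac{1}{L{\left(-293 \right)} + 18157} = \frac{1}{\left(-48 + 2 \left(-293\right)^{2}\right) + 18157} = \frac{1}{\left(-48 + 2 \cdot 85849\right) + 18157} = \frac{1}{\left(-48 + 171698\right) + 18157} = \frac{1}{171650 + 18157} = \frac{1}{189807}$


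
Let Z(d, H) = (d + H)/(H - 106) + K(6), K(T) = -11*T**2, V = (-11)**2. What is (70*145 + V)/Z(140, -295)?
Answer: -4118671/158641 ≈ -25.962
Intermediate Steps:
V = 121
Z(d, H) = -396 + (H + d)/(-106 + H) (Z(d, H) = (d + H)/(H - 106) - 11*6**2 = (H + d)/(-106 + H) - 11*36 = (H + d)/(-106 + H) - 396 = -396 + (H + d)/(-106 + H))
(70*145 + V)/Z(140, -295) = (70*145 + 121)/(((41976 + 140 - 395*(-295))/(-106 - 295))) = (10150 + 121)/(((41976 + 140 + 116525)/(-401))) = 10271/((-1/401*158641)) = 10271/(-158641/401) = 10271*(-401/158641) = -4118671/158641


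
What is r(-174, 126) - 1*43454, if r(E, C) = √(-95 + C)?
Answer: -43454 + √31 ≈ -43448.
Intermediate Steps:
r(-174, 126) - 1*43454 = √(-95 + 126) - 1*43454 = √31 - 43454 = -43454 + √31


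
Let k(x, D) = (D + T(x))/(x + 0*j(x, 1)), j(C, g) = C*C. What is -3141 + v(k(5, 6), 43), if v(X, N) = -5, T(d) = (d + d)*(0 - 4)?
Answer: -3146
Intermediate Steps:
j(C, g) = C**2
T(d) = -8*d (T(d) = (2*d)*(-4) = -8*d)
k(x, D) = (D - 8*x)/x (k(x, D) = (D - 8*x)/(x + 0*x**2) = (D - 8*x)/(x + 0) = (D - 8*x)/x)
-3141 + v(k(5, 6), 43) = -3141 - 5 = -3146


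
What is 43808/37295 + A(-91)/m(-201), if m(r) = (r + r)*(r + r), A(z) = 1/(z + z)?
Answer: 1288477704529/1096917854760 ≈ 1.1746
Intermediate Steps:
A(z) = 1/(2*z)
m(r) = 4*r² (m(r) = (2*r)*(2*r) = 4*r²)
43808/37295 + A(-91)/m(-201) = 43808/37295 + ((½)/(-91))/((4*(-201)²)) = 43808*(1/37295) + ((½)*(-1/91))/((4*40401)) = 43808/37295 - 1/182/161604 = 43808/37295 - 1/182*1/161604 = 43808/37295 - 1/29411928 = 1288477704529/1096917854760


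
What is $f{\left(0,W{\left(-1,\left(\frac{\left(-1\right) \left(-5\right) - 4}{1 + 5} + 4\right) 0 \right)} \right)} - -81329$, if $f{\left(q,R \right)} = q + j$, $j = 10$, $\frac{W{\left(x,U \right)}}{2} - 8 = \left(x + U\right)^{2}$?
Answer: $81339$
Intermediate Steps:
$W{\left(x,U \right)} = 16 + 2 \left(U + x\right)^{2}$ ($W{\left(x,U \right)} = 16 + 2 \left(x + U\right)^{2} = 16 + 2 \left(U + x\right)^{2}$)
$f{\left(q,R \right)} = 10 + q$ ($f{\left(q,R \right)} = q + 10 = 10 + q$)
$f{\left(0,W{\left(-1,\left(\frac{\left(-1\right) \left(-5\right) - 4}{1 + 5} + 4\right) 0 \right)} \right)} - -81329 = \left(10 + 0\right) - -81329 = 10 + 81329 = 81339$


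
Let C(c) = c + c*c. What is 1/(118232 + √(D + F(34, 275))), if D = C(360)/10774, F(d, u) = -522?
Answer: 318457892/37651914860461 - 9*I*√182694718/75303829720922 ≈ 8.458e-6 - 1.6154e-9*I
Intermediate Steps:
C(c) = c + c²
D = 64980/5387 (D = (360*(1 + 360))/10774 = (360*361)*(1/10774) = 129960*(1/10774) = 64980/5387 ≈ 12.062)
1/(118232 + √(D + F(34, 275))) = 1/(118232 + √(64980/5387 - 522)) = 1/(118232 + √(-2747034/5387)) = 1/(118232 + 9*I*√182694718/5387)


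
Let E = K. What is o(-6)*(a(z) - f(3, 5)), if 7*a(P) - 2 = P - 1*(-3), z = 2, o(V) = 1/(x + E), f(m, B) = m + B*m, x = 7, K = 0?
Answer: -17/7 ≈ -2.4286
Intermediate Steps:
E = 0
o(V) = 1/7 (o(V) = 1/(7 + 0) = 1/7)
a(P) = 5/7 + P/7 (a(P) = 2/7 + (P - 1*(-3))/7 = 2/7 + (P + 3)/7 = 2/7 + (3 + P)/7 = 2/7 + (3/7 + P/7) = 5/7 + P/7)
o(-6)*(a(z) - f(3, 5)) = ((5/7 + (1/7)*2) - 3*(1 + 5))/7 = ((5/7 + 2/7) - 3*6)/7 = (1 - 1*18)/7 = (1 - 18)/7 = (1/7)*(-17) = -17/7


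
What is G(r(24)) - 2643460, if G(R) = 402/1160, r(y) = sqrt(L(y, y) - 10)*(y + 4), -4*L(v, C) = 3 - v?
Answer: -1533206599/580 ≈ -2.6435e+6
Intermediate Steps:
L(v, C) = -3/4 + v/4 (L(v, C) = -(3 - v)/4 = -3/4 + v/4)
r(y) = sqrt(-43/4 + y/4)*(4 + y) (r(y) = sqrt((-3/4 + y/4) - 10)*(y + 4) = sqrt(-43/4 + y/4)*(4 + y))
G(R) = 201/580 (G(R) = 402*(1/1160) = 201/580)
G(r(24)) - 2643460 = 201/580 - 2643460 = -1533206599/580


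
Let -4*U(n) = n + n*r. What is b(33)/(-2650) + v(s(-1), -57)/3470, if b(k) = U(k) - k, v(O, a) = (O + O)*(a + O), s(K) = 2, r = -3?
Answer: -105149/1839100 ≈ -0.057174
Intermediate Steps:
U(n) = n/2 (U(n) = -(n + n*(-3))/4 = -(n - 3*n)/4 = -(-1)*n/2 = n/2)
v(O, a) = 2*O*(O + a) (v(O, a) = (2*O)*(O + a) = 2*O*(O + a))
b(k) = -k/2 (b(k) = k/2 - k = -k/2)
b(33)/(-2650) + v(s(-1), -57)/3470 = -½*33/(-2650) + (2*2*(2 - 57))/3470 = -33/2*(-1/2650) + (2*2*(-55))*(1/3470) = 33/5300 - 220*1/3470 = 33/5300 - 22/347 = -105149/1839100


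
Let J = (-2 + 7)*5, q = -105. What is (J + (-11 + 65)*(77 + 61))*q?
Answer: -785085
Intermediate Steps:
J = 25 (J = 5*5 = 25)
(J + (-11 + 65)*(77 + 61))*q = (25 + (-11 + 65)*(77 + 61))*(-105) = (25 + 54*138)*(-105) = (25 + 7452)*(-105) = 7477*(-105) = -785085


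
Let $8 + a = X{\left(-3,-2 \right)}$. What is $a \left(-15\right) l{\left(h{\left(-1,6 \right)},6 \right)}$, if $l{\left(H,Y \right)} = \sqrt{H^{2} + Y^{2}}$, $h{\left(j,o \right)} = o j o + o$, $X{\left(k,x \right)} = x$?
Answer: $900 \sqrt{26} \approx 4589.1$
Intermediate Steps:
$h{\left(j,o \right)} = o + j o^{2}$ ($h{\left(j,o \right)} = j o o + o = j o^{2} + o = o + j o^{2}$)
$a = -10$ ($a = -8 - 2 = -10$)
$a \left(-15\right) l{\left(h{\left(-1,6 \right)},6 \right)} = \left(-10\right) \left(-15\right) \sqrt{\left(6 \left(1 - 6\right)\right)^{2} + 6^{2}} = 150 \sqrt{\left(6 \left(1 - 6\right)\right)^{2} + 36} = 150 \sqrt{\left(6 \left(-5\right)\right)^{2} + 36} = 150 \sqrt{\left(-30\right)^{2} + 36} = 150 \sqrt{900 + 36} = 150 \sqrt{936} = 150 \cdot 6 \sqrt{26} = 900 \sqrt{26}$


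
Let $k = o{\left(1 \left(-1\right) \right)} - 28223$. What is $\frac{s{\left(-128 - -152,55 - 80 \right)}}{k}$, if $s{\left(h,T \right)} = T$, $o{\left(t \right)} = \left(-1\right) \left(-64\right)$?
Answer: $\frac{25}{28159} \approx 0.00088782$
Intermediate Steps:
$o{\left(t \right)} = 64$
$k = -28159$ ($k = 64 - 28223 = -28159$)
$\frac{s{\left(-128 - -152,55 - 80 \right)}}{k} = \frac{55 - 80}{-28159} = \left(55 - 80\right) \left(- \frac{1}{28159}\right) = \left(-25\right) \left(- \frac{1}{28159}\right) = \frac{25}{28159}$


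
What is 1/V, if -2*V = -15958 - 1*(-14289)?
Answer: 2/1669 ≈ 0.0011983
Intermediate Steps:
V = 1669/2 (V = -(-15958 - 1*(-14289))/2 = -(-15958 + 14289)/2 = -1/2*(-1669) = 1669/2 ≈ 834.50)
1/V = 1/(1669/2) = 2/1669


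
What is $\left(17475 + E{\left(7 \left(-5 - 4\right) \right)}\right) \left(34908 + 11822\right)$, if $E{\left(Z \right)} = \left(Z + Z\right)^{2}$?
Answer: $1558492230$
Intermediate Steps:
$E{\left(Z \right)} = 4 Z^{2}$ ($E{\left(Z \right)} = \left(2 Z\right)^{2} = 4 Z^{2}$)
$\left(17475 + E{\left(7 \left(-5 - 4\right) \right)}\right) \left(34908 + 11822\right) = \left(17475 + 4 \left(7 \left(-5 - 4\right)\right)^{2}\right) \left(34908 + 11822\right) = \left(17475 + 4 \left(7 \left(-9\right)\right)^{2}\right) 46730 = \left(17475 + 4 \left(-63\right)^{2}\right) 46730 = \left(17475 + 4 \cdot 3969\right) 46730 = \left(17475 + 15876\right) 46730 = 33351 \cdot 46730 = 1558492230$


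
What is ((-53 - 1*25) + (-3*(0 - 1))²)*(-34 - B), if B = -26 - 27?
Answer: -1311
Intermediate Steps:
B = -53
((-53 - 1*25) + (-3*(0 - 1))²)*(-34 - B) = ((-53 - 1*25) + (-3*(0 - 1))²)*(-34 - 1*(-53)) = ((-53 - 25) + (-3*(-1))²)*(-34 + 53) = (-78 + 3²)*19 = (-78 + 9)*19 = -69*19 = -1311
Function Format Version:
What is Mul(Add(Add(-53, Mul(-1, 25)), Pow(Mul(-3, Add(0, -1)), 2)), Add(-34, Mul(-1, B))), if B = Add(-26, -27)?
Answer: -1311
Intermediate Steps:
B = -53
Mul(Add(Add(-53, Mul(-1, 25)), Pow(Mul(-3, Add(0, -1)), 2)), Add(-34, Mul(-1, B))) = Mul(Add(Add(-53, Mul(-1, 25)), Pow(Mul(-3, Add(0, -1)), 2)), Add(-34, Mul(-1, -53))) = Mul(Add(Add(-53, -25), Pow(Mul(-3, -1), 2)), Add(-34, 53)) = Mul(Add(-78, Pow(3, 2)), 19) = Mul(Add(-78, 9), 19) = Mul(-69, 19) = -1311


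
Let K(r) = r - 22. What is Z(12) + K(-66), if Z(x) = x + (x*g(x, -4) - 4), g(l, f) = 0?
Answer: -80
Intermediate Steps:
Z(x) = -4 + x (Z(x) = x + (x*0 - 4) = x + (0 - 4) = x - 4 = -4 + x)
K(r) = -22 + r
Z(12) + K(-66) = (-4 + 12) + (-22 - 66) = 8 - 88 = -80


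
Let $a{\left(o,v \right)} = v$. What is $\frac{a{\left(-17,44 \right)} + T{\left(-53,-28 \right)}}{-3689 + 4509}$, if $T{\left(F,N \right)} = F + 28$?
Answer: $\frac{19}{820} \approx 0.023171$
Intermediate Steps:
$T{\left(F,N \right)} = 28 + F$
$\frac{a{\left(-17,44 \right)} + T{\left(-53,-28 \right)}}{-3689 + 4509} = \frac{44 + \left(28 - 53\right)}{-3689 + 4509} = \frac{44 - 25}{820} = 19 \cdot \frac{1}{820} = \frac{19}{820}$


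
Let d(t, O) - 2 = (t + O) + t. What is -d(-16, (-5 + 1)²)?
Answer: 14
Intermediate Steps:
d(t, O) = 2 + O + 2*t (d(t, O) = 2 + ((t + O) + t) = 2 + ((O + t) + t) = 2 + (O + 2*t) = 2 + O + 2*t)
-d(-16, (-5 + 1)²) = -(2 + (-5 + 1)² + 2*(-16)) = -(2 + (-4)² - 32) = -(2 + 16 - 32) = -1*(-14) = 14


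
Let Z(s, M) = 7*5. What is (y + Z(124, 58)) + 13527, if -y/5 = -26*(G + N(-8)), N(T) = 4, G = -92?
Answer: 2122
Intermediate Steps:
Z(s, M) = 35
y = -11440 (y = -(-130)*(-92 + 4) = -(-130)*(-88) = -5*2288 = -11440)
(y + Z(124, 58)) + 13527 = (-11440 + 35) + 13527 = -11405 + 13527 = 2122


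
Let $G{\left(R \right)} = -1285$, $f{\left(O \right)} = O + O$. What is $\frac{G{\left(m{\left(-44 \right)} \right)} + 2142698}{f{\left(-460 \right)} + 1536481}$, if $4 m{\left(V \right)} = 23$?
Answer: $\frac{2141413}{1535561} \approx 1.3945$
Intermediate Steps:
$f{\left(O \right)} = 2 O$
$m{\left(V \right)} = \frac{23}{4}$ ($m{\left(V \right)} = \frac{1}{4} \cdot 23 = \frac{23}{4}$)
$\frac{G{\left(m{\left(-44 \right)} \right)} + 2142698}{f{\left(-460 \right)} + 1536481} = \frac{-1285 + 2142698}{2 \left(-460\right) + 1536481} = \frac{2141413}{-920 + 1536481} = \frac{2141413}{1535561}$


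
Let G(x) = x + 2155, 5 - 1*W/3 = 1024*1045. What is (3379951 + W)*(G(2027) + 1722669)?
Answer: 293091512826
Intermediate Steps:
W = -3210225 (W = 15 - 3072*1045 = 15 - 3*1070080 = 15 - 3210240 = -3210225)
G(x) = 2155 + x
(3379951 + W)*(G(2027) + 1722669) = (3379951 - 3210225)*((2155 + 2027) + 1722669) = 169726*(4182 + 1722669) = 169726*1726851 = 293091512826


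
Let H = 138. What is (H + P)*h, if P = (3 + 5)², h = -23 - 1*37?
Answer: -12120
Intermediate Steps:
h = -60 (h = -23 - 37 = -60)
P = 64 (P = 8² = 64)
(H + P)*h = (138 + 64)*(-60) = 202*(-60) = -12120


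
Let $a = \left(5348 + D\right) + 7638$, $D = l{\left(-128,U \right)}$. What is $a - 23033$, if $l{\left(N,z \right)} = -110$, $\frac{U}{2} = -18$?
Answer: $-10157$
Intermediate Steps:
$U = -36$ ($U = 2 \left(-18\right) = -36$)
$D = -110$
$a = 12876$ ($a = \left(5348 - 110\right) + 7638 = 5238 + 7638 = 12876$)
$a - 23033 = 12876 - 23033 = -10157$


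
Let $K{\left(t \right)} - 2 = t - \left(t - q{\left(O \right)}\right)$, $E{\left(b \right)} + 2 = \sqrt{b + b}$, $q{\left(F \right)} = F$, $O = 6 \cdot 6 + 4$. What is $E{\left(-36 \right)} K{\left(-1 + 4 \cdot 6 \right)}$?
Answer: $-84 + 252 i \sqrt{2} \approx -84.0 + 356.38 i$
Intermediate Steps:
$O = 40$ ($O = 36 + 4 = 40$)
$E{\left(b \right)} = -2 + \sqrt{2} \sqrt{b}$ ($E{\left(b \right)} = -2 + \sqrt{b + b} = -2 + \sqrt{2 b} = -2 + \sqrt{2} \sqrt{b}$)
$K{\left(t \right)} = 42$ ($K{\left(t \right)} = 2 + \left(t - \left(-40 + t\right)\right) = 2 + 40 = 42$)
$E{\left(-36 \right)} K{\left(-1 + 4 \cdot 6 \right)} = \left(-2 + \sqrt{2} \sqrt{-36}\right) 42 = \left(-2 + \sqrt{2} \cdot 6 i\right) 42 = \left(-2 + 6 i \sqrt{2}\right) 42 = -84 + 252 i \sqrt{2}$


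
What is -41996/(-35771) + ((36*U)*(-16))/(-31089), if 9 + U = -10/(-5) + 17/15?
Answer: 1974560468/1853474365 ≈ 1.0653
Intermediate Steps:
U = -88/15 (U = -9 + (-10/(-5) + 17/15) = -9 + (-10*(-⅕) + 17*(1/15)) = -9 + (2 + 17/15) = -9 + 47/15 = -88/15 ≈ -5.8667)
-41996/(-35771) + ((36*U)*(-16))/(-31089) = -41996/(-35771) + ((36*(-88/15))*(-16))/(-31089) = -41996*(-1/35771) - 1056/5*(-16)*(-1/31089) = 41996/35771 + (16896/5)*(-1/31089) = 41996/35771 - 5632/51815 = 1974560468/1853474365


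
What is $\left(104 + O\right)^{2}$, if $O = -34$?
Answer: $4900$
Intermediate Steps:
$\left(104 + O\right)^{2} = \left(104 - 34\right)^{2} = 70^{2} = 4900$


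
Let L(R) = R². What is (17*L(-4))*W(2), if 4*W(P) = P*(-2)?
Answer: -272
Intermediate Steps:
W(P) = -P/2 (W(P) = (P*(-2))/4 = (-2*P)/4 = -P/2)
(17*L(-4))*W(2) = (17*(-4)²)*(-½*2) = (17*16)*(-1) = 272*(-1) = -272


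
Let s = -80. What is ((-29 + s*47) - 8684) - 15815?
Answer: -28288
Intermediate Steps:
((-29 + s*47) - 8684) - 15815 = ((-29 - 80*47) - 8684) - 15815 = ((-29 - 3760) - 8684) - 15815 = (-3789 - 8684) - 15815 = -12473 - 15815 = -28288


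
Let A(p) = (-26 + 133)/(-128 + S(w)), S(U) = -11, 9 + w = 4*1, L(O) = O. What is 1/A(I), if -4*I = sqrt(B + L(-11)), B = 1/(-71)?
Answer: -139/107 ≈ -1.2991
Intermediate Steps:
B = -1/71 ≈ -0.014085
w = -5 (w = -9 + 4*1 = -9 + 4 = -5)
I = -I*sqrt(55522)/284 (I = -sqrt(-1/71 - 11)/4 = -I*sqrt(55522)/284 ≈ -0.82969*I)
A(p) = -107/139 (A(p) = (-26 + 133)/(-128 - 11) = 107/(-139) = 107*(-1/139) = -107/139)
1/A(I) = 1/(-107/139) = -139/107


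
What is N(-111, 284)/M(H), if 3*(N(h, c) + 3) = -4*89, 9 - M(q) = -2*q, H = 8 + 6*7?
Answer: -365/327 ≈ -1.1162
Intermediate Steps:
H = 50 (H = 8 + 42 = 50)
M(q) = 9 + 2*q (M(q) = 9 - (-2)*q = 9 + 2*q)
N(h, c) = -365/3 (N(h, c) = -3 + (-4*89)/3 = -3 + (⅓)*(-356) = -3 - 356/3 = -365/3)
N(-111, 284)/M(H) = -365/(3*(9 + 2*50)) = -365/(3*(9 + 100)) = -365/3/109 = -365/3*1/109 = -365/327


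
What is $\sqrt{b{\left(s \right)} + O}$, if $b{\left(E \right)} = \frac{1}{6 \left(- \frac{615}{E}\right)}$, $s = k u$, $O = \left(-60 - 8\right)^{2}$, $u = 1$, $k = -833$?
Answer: $\frac{\sqrt{6995991130}}{1230} \approx 68.002$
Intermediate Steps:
$O = 4624$ ($O = \left(-68\right)^{2} = 4624$)
$s = -833$ ($s = \left(-833\right) 1 = -833$)
$b{\left(E \right)} = - \frac{E}{3690}$ ($b{\left(E \right)} = \frac{1}{6 \left(- \frac{615}{E}\right)} = \frac{1}{\left(-3690\right) \frac{1}{E}} = - \frac{E}{3690}$)
$\sqrt{b{\left(s \right)} + O} = \sqrt{\left(- \frac{1}{3690}\right) \left(-833\right) + 4624} = \sqrt{\frac{833}{3690} + 4624} = \sqrt{\frac{17063393}{3690}} = \frac{\sqrt{6995991130}}{1230}$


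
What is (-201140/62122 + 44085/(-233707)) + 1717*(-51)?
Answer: -7142571757856/81563743 ≈ -87570.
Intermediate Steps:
(-201140/62122 + 44085/(-233707)) + 1717*(-51) = (-201140*1/62122 + 44085*(-1/233707)) - 87567 = (-1130/349 - 44085/233707) - 87567 = -279474575/81563743 - 87567 = -7142571757856/81563743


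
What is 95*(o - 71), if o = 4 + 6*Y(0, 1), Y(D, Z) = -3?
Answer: -8075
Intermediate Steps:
o = -14 (o = 4 + 6*(-3) = 4 - 18 = -14)
95*(o - 71) = 95*(-14 - 71) = 95*(-85) = -8075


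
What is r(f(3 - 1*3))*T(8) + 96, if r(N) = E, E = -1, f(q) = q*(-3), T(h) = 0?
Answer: 96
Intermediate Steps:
f(q) = -3*q
r(N) = -1
r(f(3 - 1*3))*T(8) + 96 = -1*0 + 96 = 0 + 96 = 96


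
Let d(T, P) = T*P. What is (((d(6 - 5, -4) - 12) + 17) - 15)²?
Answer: 196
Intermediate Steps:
d(T, P) = P*T
(((d(6 - 5, -4) - 12) + 17) - 15)² = (((-4*(6 - 5) - 12) + 17) - 15)² = (((-4*1 - 12) + 17) - 15)² = (((-4 - 12) + 17) - 15)² = ((-16 + 17) - 15)² = (1 - 15)² = (-14)² = 196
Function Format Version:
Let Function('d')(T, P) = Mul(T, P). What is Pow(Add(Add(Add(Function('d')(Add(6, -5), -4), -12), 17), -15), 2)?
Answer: 196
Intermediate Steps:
Function('d')(T, P) = Mul(P, T)
Pow(Add(Add(Add(Function('d')(Add(6, -5), -4), -12), 17), -15), 2) = Pow(Add(Add(Add(Mul(-4, Add(6, -5)), -12), 17), -15), 2) = Pow(Add(Add(Add(Mul(-4, 1), -12), 17), -15), 2) = Pow(Add(Add(Add(-4, -12), 17), -15), 2) = Pow(Add(Add(-16, 17), -15), 2) = Pow(Add(1, -15), 2) = Pow(-14, 2) = 196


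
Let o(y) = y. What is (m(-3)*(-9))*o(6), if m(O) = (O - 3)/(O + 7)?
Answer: 81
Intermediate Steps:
m(O) = (-3 + O)/(7 + O)
(m(-3)*(-9))*o(6) = (((-3 - 3)/(7 - 3))*(-9))*6 = ((-6/4)*(-9))*6 = (((¼)*(-6))*(-9))*6 = -3/2*(-9)*6 = (27/2)*6 = 81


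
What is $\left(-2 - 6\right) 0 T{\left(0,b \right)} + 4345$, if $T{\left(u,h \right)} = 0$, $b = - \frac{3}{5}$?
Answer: $4345$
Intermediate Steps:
$b = - \frac{3}{5}$ ($b = \left(-3\right) \frac{1}{5} = - \frac{3}{5} \approx -0.6$)
$\left(-2 - 6\right) 0 T{\left(0,b \right)} + 4345 = \left(-2 - 6\right) 0 \cdot 0 + 4345 = \left(-8\right) 0 \cdot 0 + 4345 = 0 \cdot 0 + 4345 = 0 + 4345 = 4345$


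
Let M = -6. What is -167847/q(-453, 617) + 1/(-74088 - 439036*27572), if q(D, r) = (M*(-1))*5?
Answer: -395779167683341/70739274640 ≈ -5594.9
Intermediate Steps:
q(D, r) = 30 (q(D, r) = -6*(-1)*5 = 6*5 = 30)
-167847/q(-453, 617) + 1/(-74088 - 439036*27572) = -167847/30 + 1/(-74088 - 439036*27572) = -167847*1/30 + (1/27572)/(-513124) = -55949/10 - 1/513124*1/27572 = -55949/10 - 1/14147854928 = -395779167683341/70739274640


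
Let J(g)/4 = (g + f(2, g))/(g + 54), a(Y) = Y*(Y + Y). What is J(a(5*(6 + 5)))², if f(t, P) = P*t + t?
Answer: 82373776/582169 ≈ 141.49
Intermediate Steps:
a(Y) = 2*Y² (a(Y) = Y*(2*Y) = 2*Y²)
f(t, P) = t + P*t
J(g) = 4*(2 + 3*g)/(54 + g) (J(g) = 4*((g + 2*(1 + g))/(g + 54)) = 4*((g + (2 + 2*g))/(54 + g)) = 4*((2 + 3*g)/(54 + g)) = 4*(2 + 3*g)/(54 + g))
J(a(5*(6 + 5)))² = (4*(2 + 3*(2*(5*(6 + 5))²))/(54 + 2*(5*(6 + 5))²))² = (4*(2 + 3*(2*(5*11)²))/(54 + 2*(5*11)²))² = (4*(2 + 3*(2*55²))/(54 + 2*55²))² = (4*(2 + 3*(2*3025))/(54 + 2*3025))² = (4*(2 + 3*6050)/(54 + 6050))² = (4*(2 + 18150)/6104)² = (4*(1/6104)*18152)² = (9076/763)² = 82373776/582169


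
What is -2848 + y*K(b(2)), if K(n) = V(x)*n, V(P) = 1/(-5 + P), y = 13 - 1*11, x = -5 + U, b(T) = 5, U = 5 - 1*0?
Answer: -2850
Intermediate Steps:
U = 5 (U = 5 + 0 = 5)
x = 0 (x = -5 + 5 = 0)
y = 2 (y = 13 - 11 = 2)
K(n) = -n/5 (K(n) = n/(-5 + 0) = n/(-5) = -n/5)
-2848 + y*K(b(2)) = -2848 + 2*(-1/5*5) = -2848 + 2*(-1) = -2848 - 2 = -2850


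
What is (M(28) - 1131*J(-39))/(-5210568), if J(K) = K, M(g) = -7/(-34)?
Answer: -1499713/177159312 ≈ -0.0084653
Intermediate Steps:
M(g) = 7/34 (M(g) = -7*(-1/34) = 7/34)
(M(28) - 1131*J(-39))/(-5210568) = (7/34 - 1131*(-39))/(-5210568) = (7/34 + 44109)*(-1/5210568) = (1499713/34)*(-1/5210568) = -1499713/177159312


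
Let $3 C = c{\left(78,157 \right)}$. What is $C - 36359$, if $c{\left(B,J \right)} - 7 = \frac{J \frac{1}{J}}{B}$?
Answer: $- \frac{8507459}{234} \approx -36357.0$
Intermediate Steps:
$c{\left(B,J \right)} = 7 + \frac{1}{B}$ ($c{\left(B,J \right)} = 7 + \frac{J \frac{1}{J}}{B} = 7 + 1 \frac{1}{B} = 7 + \frac{1}{B}$)
$C = \frac{547}{234}$ ($C = \frac{7 + \frac{1}{78}}{3} = \frac{1}{3} \cdot \frac{547}{78} = \frac{547}{234} \approx 2.3376$)
$C - 36359 = \frac{547}{234} - 36359 = - \frac{8507459}{234}$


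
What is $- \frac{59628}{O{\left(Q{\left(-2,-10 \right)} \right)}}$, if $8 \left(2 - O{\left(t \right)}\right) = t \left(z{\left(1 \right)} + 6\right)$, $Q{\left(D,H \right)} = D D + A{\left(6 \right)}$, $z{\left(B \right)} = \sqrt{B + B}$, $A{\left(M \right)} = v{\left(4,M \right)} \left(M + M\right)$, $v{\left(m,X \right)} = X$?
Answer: $\frac{6559080}{5689} - \frac{1132932 \sqrt{2}}{5689} \approx 871.31$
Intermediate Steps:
$A{\left(M \right)} = 2 M^{2}$ ($A{\left(M \right)} = M \left(M + M\right) = M 2 M = 2 M^{2}$)
$z{\left(B \right)} = \sqrt{2} \sqrt{B}$ ($z{\left(B \right)} = \sqrt{2 B} = \sqrt{2} \sqrt{B}$)
$Q{\left(D,H \right)} = 72 + D^{2}$ ($Q{\left(D,H \right)} = D D + 2 \cdot 6^{2} = D^{2} + 2 \cdot 36 = D^{2} + 72 = 72 + D^{2}$)
$O{\left(t \right)} = 2 - \frac{t \left(6 + \sqrt{2}\right)}{8}$ ($O{\left(t \right)} = 2 - \frac{t \left(\sqrt{2} \sqrt{1} + 6\right)}{8} = 2 - \frac{t \left(\sqrt{2} \cdot 1 + 6\right)}{8} = 2 - \frac{t \left(\sqrt{2} + 6\right)}{8} = 2 - \frac{t \left(6 + \sqrt{2}\right)}{8}$)
$- \frac{59628}{O{\left(Q{\left(-2,-10 \right)} \right)}} = - \frac{59628}{2 - \frac{3 \left(72 + \left(-2\right)^{2}\right)}{4} - \frac{\left(72 + \left(-2\right)^{2}\right) \sqrt{2}}{8}} = - \frac{59628}{2 - \frac{3 \left(72 + 4\right)}{4} - \frac{\left(72 + 4\right) \sqrt{2}}{8}} = - \frac{59628}{2 - 57 - \frac{19 \sqrt{2}}{2}} = - \frac{59628}{-55 - \frac{19 \sqrt{2}}{2}}$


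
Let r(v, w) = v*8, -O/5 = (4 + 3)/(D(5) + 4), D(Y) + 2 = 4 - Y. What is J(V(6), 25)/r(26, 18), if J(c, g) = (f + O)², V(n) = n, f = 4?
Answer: 961/208 ≈ 4.6202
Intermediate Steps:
D(Y) = 2 - Y (D(Y) = -2 + (4 - Y) = 2 - Y)
O = -35 (O = -5*(4 + 3)/((2 - 1*5) + 4) = -35/((2 - 5) + 4) = -35/(-3 + 4) = -35/1 = -35 ≈ -35.000)
r(v, w) = 8*v
J(c, g) = 961 (J(c, g) = (4 - 35)² = (-31)² = 961)
J(V(6), 25)/r(26, 18) = 961/((8*26)) = 961/208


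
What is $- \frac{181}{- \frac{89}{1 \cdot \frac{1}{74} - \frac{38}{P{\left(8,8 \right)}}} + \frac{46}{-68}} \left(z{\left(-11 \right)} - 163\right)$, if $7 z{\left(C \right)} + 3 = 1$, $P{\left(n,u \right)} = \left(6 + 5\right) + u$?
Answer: $\frac{147714462}{220543} \approx 669.78$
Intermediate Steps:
$P{\left(n,u \right)} = 11 + u$
$z{\left(C \right)} = - \frac{2}{7}$ ($z{\left(C \right)} = - \frac{3}{7} + \frac{1}{7} \cdot 1 = - \frac{3}{7} + \frac{1}{7} = - \frac{2}{7}$)
$- \frac{181}{- \frac{89}{1 \cdot \frac{1}{74} - \frac{38}{P{\left(8,8 \right)}}} + \frac{46}{-68}} \left(z{\left(-11 \right)} - 163\right) = - \frac{181}{- \frac{89}{1 \cdot \frac{1}{74} - \frac{38}{11 + 8}} + \frac{46}{-68}} \left(- \frac{2}{7} - 163\right) = - \frac{181}{- \frac{89}{1 \cdot \frac{1}{74} - \frac{38}{19}} + 46 \left(- \frac{1}{68}\right)} \left(- \frac{1143}{7}\right) = - \frac{181}{- \frac{89}{\frac{1}{74} - 2} - \frac{23}{34}} \left(- \frac{1143}{7}\right) = - \frac{181}{- \frac{89}{- \frac{147}{74}} - \frac{23}{34}} \left(- \frac{1143}{7}\right) = - \frac{181}{\left(-89\right) \left(- \frac{74}{147}\right) - \frac{23}{34}} \left(- \frac{1143}{7}\right) = - \frac{181}{\frac{6586}{147} - \frac{23}{34}} \left(- \frac{1143}{7}\right) = - \frac{181}{\frac{220543}{4998}} \left(- \frac{1143}{7}\right) = \left(-181\right) \frac{4998}{220543} \left(- \frac{1143}{7}\right) = \left(- \frac{904638}{220543}\right) \left(- \frac{1143}{7}\right) = \frac{147714462}{220543}$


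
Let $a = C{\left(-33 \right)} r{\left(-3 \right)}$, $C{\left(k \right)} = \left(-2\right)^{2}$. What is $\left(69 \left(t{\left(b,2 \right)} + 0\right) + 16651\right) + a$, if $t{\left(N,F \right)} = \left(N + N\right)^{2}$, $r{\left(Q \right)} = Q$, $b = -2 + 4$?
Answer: $17743$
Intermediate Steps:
$b = 2$
$t{\left(N,F \right)} = 4 N^{2}$ ($t{\left(N,F \right)} = \left(2 N\right)^{2} = 4 N^{2}$)
$C{\left(k \right)} = 4$
$a = -12$ ($a = 4 \left(-3\right) = -12$)
$\left(69 \left(t{\left(b,2 \right)} + 0\right) + 16651\right) + a = \left(69 \left(4 \cdot 2^{2} + 0\right) + 16651\right) - 12 = \left(69 \left(4 \cdot 4 + 0\right) + 16651\right) - 12 = \left(69 \left(16 + 0\right) + 16651\right) - 12 = \left(69 \cdot 16 + 16651\right) - 12 = \left(1104 + 16651\right) - 12 = 17755 - 12 = 17743$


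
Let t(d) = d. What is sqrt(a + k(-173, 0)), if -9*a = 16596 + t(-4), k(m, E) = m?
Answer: I*sqrt(18149)/3 ≈ 44.906*I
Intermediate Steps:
a = -16592/9 (a = -(16596 - 4)/9 = -1/9*16592 = -16592/9 ≈ -1843.6)
sqrt(a + k(-173, 0)) = sqrt(-16592/9 - 173) = sqrt(-18149/9) = I*sqrt(18149)/3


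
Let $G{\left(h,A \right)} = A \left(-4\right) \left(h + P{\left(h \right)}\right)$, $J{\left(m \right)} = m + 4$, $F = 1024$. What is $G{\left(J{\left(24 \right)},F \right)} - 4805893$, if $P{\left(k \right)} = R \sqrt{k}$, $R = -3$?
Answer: $-4920581 + 24576 \sqrt{7} \approx -4.8556 \cdot 10^{6}$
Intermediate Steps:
$J{\left(m \right)} = 4 + m$
$P{\left(k \right)} = - 3 \sqrt{k}$
$G{\left(h,A \right)} = - 4 A \left(h - 3 \sqrt{h}\right)$ ($G{\left(h,A \right)} = A \left(-4\right) \left(h - 3 \sqrt{h}\right) = - 4 A \left(h - 3 \sqrt{h}\right)$)
$G{\left(J{\left(24 \right)},F \right)} - 4805893 = 4 \cdot 1024 \left(- (4 + 24) + 3 \sqrt{4 + 24}\right) - 4805893 = 4 \cdot 1024 \left(\left(-1\right) 28 + 3 \sqrt{28}\right) - 4805893 = 4 \cdot 1024 \left(-28 + 3 \cdot 2 \sqrt{7}\right) - 4805893 = 4 \cdot 1024 \left(-28 + 6 \sqrt{7}\right) - 4805893 = \left(-114688 + 24576 \sqrt{7}\right) - 4805893 = -4920581 + 24576 \sqrt{7}$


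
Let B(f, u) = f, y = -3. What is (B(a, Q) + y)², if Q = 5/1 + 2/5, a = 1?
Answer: 4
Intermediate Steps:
Q = 27/5 (Q = 5*1 + 2*(⅕) = 5 + ⅖ = 27/5 ≈ 5.4000)
(B(a, Q) + y)² = (1 - 3)² = (-2)² = 4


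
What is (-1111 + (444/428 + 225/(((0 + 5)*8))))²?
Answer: 893616667969/732736 ≈ 1.2196e+6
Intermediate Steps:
(-1111 + (444/428 + 225/(((0 + 5)*8))))² = (-1111 + (444*(1/428) + 225/((5*8))))² = (-1111 + (111/107 + 225/40))² = (-1111 + (111/107 + 225*(1/40)))² = (-1111 + (111/107 + 45/8))² = (-1111 + 5703/856)² = (-945313/856)² = 893616667969/732736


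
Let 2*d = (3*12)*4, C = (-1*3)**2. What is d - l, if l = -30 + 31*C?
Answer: -177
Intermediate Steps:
C = 9 (C = (-3)**2 = 9)
d = 72 (d = ((3*12)*4)/2 = (36*4)/2 = (1/2)*144 = 72)
l = 249 (l = -30 + 31*9 = -30 + 279 = 249)
d - l = 72 - 1*249 = 72 - 249 = -177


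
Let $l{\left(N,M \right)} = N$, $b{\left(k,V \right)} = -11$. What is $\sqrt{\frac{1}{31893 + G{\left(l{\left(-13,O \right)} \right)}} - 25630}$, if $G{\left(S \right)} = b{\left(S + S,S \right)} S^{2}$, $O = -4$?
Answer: $\frac{i \sqrt{23119314798246}}{30034} \approx 160.09 i$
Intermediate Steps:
$G{\left(S \right)} = - 11 S^{2}$
$\sqrt{\frac{1}{31893 + G{\left(l{\left(-13,O \right)} \right)}} - 25630} = \sqrt{\frac{1}{31893 - 11 \left(-13\right)^{2}} - 25630} = \sqrt{\frac{1}{31893 - 1859} - 25630} = \sqrt{\frac{1}{30034} - 25630} = \sqrt{- \frac{769771419}{30034}} = \frac{i \sqrt{23119314798246}}{30034}$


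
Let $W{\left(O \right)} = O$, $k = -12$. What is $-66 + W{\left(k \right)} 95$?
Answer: $-1206$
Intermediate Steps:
$-66 + W{\left(k \right)} 95 = -66 - 1140 = -1206$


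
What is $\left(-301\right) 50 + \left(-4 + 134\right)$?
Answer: $-14920$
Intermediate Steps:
$\left(-301\right) 50 + \left(-4 + 134\right) = -15050 + 130 = -14920$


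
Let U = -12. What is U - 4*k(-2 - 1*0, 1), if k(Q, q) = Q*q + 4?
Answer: -20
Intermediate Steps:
k(Q, q) = 4 + Q*q
U - 4*k(-2 - 1*0, 1) = -12 - 4*(4 + (-2 - 1*0)*1) = -12 - 4*(4 + (-2 + 0)*1) = -12 - 4*(4 - 2*1) = -12 - 4*(4 - 2) = -12 - 4*2 = -12 - 8 = -20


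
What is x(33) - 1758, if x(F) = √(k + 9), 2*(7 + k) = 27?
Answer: -1758 + √62/2 ≈ -1754.1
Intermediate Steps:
k = 13/2 (k = -7 + (½)*27 = -7 + 27/2 = 13/2 ≈ 6.5000)
x(F) = √62/2 (x(F) = √(13/2 + 9) = √(31/2) = √62/2)
x(33) - 1758 = √62/2 - 1758 = -1758 + √62/2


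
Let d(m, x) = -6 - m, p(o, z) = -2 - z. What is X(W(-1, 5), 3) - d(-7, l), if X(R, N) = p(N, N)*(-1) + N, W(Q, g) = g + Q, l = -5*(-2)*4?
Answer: 7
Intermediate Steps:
l = 40 (l = 10*4 = 40)
W(Q, g) = Q + g
X(R, N) = 2 + 2*N (X(R, N) = (-2 - N)*(-1) + N = (2 + N) + N = 2 + 2*N)
X(W(-1, 5), 3) - d(-7, l) = (2 + 2*3) - (-6 - 1*(-7)) = (2 + 6) - (-6 + 7) = 8 - 1*1 = 8 - 1 = 7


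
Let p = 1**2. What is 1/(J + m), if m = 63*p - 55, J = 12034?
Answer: 1/12042 ≈ 8.3043e-5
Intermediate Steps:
p = 1
m = 8 (m = 63*1 - 55 = 63 - 55 = 8)
1/(J + m) = 1/(12034 + 8) = 1/12042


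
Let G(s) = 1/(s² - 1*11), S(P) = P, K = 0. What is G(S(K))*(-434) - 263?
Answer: -2459/11 ≈ -223.55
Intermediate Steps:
G(s) = 1/(-11 + s²) (G(s) = 1/(s² - 11) = 1/(-11 + s²))
G(S(K))*(-434) - 263 = -434/(-11 + 0²) - 263 = -434/(-11 + 0) - 263 = -434/(-11) - 263 = -1/11*(-434) - 263 = 434/11 - 263 = -2459/11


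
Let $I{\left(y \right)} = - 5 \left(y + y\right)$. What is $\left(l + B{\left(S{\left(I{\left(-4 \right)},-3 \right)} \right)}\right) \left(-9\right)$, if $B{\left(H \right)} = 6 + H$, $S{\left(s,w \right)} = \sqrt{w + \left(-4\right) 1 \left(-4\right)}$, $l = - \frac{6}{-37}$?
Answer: $- \frac{2052}{37} - 9 \sqrt{13} \approx -87.909$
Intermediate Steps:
$l = \frac{6}{37}$ ($l = \left(-6\right) \left(- \frac{1}{37}\right) = \frac{6}{37} \approx 0.16216$)
$I{\left(y \right)} = - 10 y$ ($I{\left(y \right)} = - 5 \cdot 2 y = - 10 y$)
$S{\left(s,w \right)} = \sqrt{16 + w}$ ($S{\left(s,w \right)} = \sqrt{w - -16} = \sqrt{w + 16} = \sqrt{16 + w}$)
$\left(l + B{\left(S{\left(I{\left(-4 \right)},-3 \right)} \right)}\right) \left(-9\right) = \left(\frac{6}{37} + \left(6 + \sqrt{16 - 3}\right)\right) \left(-9\right) = \left(\frac{6}{37} + \left(6 + \sqrt{13}\right)\right) \left(-9\right) = \left(\frac{228}{37} + \sqrt{13}\right) \left(-9\right) = - \frac{2052}{37} - 9 \sqrt{13}$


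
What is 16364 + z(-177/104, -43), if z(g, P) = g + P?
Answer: 1697207/104 ≈ 16319.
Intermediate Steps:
z(g, P) = P + g
16364 + z(-177/104, -43) = 16364 + (-43 - 177/104) = 16364 - 4649/104 = 1697207/104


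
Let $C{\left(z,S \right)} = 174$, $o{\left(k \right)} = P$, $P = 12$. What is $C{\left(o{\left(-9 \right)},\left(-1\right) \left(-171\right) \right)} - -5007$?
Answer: $5181$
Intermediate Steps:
$o{\left(k \right)} = 12$
$C{\left(o{\left(-9 \right)},\left(-1\right) \left(-171\right) \right)} - -5007 = 174 - -5007 = 174 + 5007 = 5181$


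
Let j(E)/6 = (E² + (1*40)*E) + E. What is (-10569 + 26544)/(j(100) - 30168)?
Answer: 1775/6048 ≈ 0.29349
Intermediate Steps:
j(E) = 6*E² + 246*E (j(E) = 6*((E² + (1*40)*E) + E) = 6*((E² + 40*E) + E) = 6*(E² + 41*E) = 6*E² + 246*E)
(-10569 + 26544)/(j(100) - 30168) = (-10569 + 26544)/(6*100*(41 + 100) - 30168) = 15975/(6*100*141 - 30168) = 15975/(84600 - 30168) = 15975/54432 = 15975*(1/54432) = 1775/6048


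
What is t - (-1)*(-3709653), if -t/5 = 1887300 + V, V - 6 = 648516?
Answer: -16388763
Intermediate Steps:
V = 648522 (V = 6 + 648516 = 648522)
t = -12679110 (t = -5*(1887300 + 648522) = -5*2535822 = -12679110)
t - (-1)*(-3709653) = -12679110 - (-1)*(-3709653) = -12679110 - 1*3709653 = -12679110 - 3709653 = -16388763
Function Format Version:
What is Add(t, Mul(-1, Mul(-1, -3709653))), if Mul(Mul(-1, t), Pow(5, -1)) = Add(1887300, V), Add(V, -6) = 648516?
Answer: -16388763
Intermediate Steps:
V = 648522 (V = Add(6, 648516) = 648522)
t = -12679110 (t = Mul(-5, Add(1887300, 648522)) = Mul(-5, 2535822) = -12679110)
Add(t, Mul(-1, Mul(-1, -3709653))) = Add(-12679110, Mul(-1, Mul(-1, -3709653))) = Add(-12679110, Mul(-1, 3709653)) = Add(-12679110, -3709653) = -16388763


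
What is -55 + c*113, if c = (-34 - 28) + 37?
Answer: -2880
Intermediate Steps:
c = -25 (c = -62 + 37 = -25)
-55 + c*113 = -55 - 25*113 = -55 - 2825 = -2880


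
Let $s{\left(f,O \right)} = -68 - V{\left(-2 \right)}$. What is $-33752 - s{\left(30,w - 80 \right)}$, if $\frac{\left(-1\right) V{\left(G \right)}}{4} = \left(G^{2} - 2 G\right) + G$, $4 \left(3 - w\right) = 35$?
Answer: $-33708$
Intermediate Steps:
$w = - \frac{23}{4}$ ($w = 3 - \frac{35}{4} = - \frac{23}{4} \approx -5.75$)
$V{\left(G \right)} = - 4 G^{2} + 4 G$ ($V{\left(G \right)} = - 4 \left(\left(G^{2} - 2 G\right) + G\right) = - 4 \left(G^{2} - G\right) = - 4 G^{2} + 4 G$)
$s{\left(f,O \right)} = -44$ ($s{\left(f,O \right)} = -68 - 4 \left(-2\right) \left(1 - -2\right) = -68 - 4 \left(-2\right) \left(1 + 2\right) = -68 - 4 \left(-2\right) 3 = -68 - -24 = -68 + 24 = -44$)
$-33752 - s{\left(30,w - 80 \right)} = -33752 - -44 = -33752 + 44 = -33708$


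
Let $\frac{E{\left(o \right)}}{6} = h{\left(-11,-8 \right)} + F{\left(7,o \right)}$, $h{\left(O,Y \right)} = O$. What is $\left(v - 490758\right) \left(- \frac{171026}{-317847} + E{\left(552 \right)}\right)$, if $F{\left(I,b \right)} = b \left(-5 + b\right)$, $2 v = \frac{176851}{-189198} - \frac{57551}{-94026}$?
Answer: $- \frac{418919778323300062228197778}{471195758899863} \approx -8.8906 \cdot 10^{11}$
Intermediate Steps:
$v = - \frac{478338169}{2964921858}$ ($v = \frac{\frac{176851}{-189198} - \frac{57551}{-94026}}{2} = \frac{176851 \left(- \frac{1}{189198}\right) - - \frac{57551}{94026}}{2} = \frac{- \frac{176851}{189198} + \frac{57551}{94026}}{2} = \frac{1}{2} \left(- \frac{478338169}{1482460929}\right) = - \frac{478338169}{2964921858} \approx -0.16133$)
$E{\left(o \right)} = -66 + 6 o \left(-5 + o\right)$ ($E{\left(o \right)} = 6 \left(-11 + o \left(-5 + o\right)\right) = -66 + 6 o \left(-5 + o\right)$)
$\left(v - 490758\right) \left(- \frac{171026}{-317847} + E{\left(552 \right)}\right) = \left(- \frac{478338169}{2964921858} - 490758\right) \left(- \frac{171026}{-317847} - \left(66 - 3312 \left(-5 + 552\right)\right)\right) = - \frac{1455059599526533 \left(\left(-171026\right) \left(- \frac{1}{317847}\right) - \left(66 - 1811664\right)\right)}{2964921858} = - \frac{1455059599526533 \left(\frac{171026}{317847} + \left(-66 + 1811664\right)\right)}{2964921858} = - \frac{1455059599526533 \left(\frac{171026}{317847} + 1811598\right)}{2964921858} = \left(- \frac{1455059599526533}{2964921858}\right) \frac{575811160532}{317847} = - \frac{418919778323300062228197778}{471195758899863}$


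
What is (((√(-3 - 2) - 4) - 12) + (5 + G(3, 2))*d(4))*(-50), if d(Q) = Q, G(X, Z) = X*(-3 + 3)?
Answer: -200 - 50*I*√5 ≈ -200.0 - 111.8*I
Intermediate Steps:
G(X, Z) = 0 (G(X, Z) = X*0 = 0)
(((√(-3 - 2) - 4) - 12) + (5 + G(3, 2))*d(4))*(-50) = (((√(-3 - 2) - 4) - 12) + (5 + 0)*4)*(-50) = (((√(-5) - 4) - 12) + 5*4)*(-50) = (((I*√5 - 4) - 12) + 20)*(-50) = (((-4 + I*√5) - 12) + 20)*(-50) = ((-16 + I*√5) + 20)*(-50) = (4 + I*√5)*(-50) = -200 - 50*I*√5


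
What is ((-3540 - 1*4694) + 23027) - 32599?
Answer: -17806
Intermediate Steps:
((-3540 - 1*4694) + 23027) - 32599 = ((-3540 - 4694) + 23027) - 32599 = (-8234 + 23027) - 32599 = 14793 - 32599 = -17806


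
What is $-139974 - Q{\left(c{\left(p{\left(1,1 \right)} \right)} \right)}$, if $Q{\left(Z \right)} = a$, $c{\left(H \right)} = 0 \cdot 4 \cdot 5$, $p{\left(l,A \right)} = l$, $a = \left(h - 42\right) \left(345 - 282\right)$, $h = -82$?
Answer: $-132162$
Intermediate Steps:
$a = -7812$ ($a = \left(-82 - 42\right) \left(345 - 282\right) = \left(-124\right) 63 = -7812$)
$c{\left(H \right)} = 0$ ($c{\left(H \right)} = 0 \cdot 5 = 0$)
$Q{\left(Z \right)} = -7812$
$-139974 - Q{\left(c{\left(p{\left(1,1 \right)} \right)} \right)} = -139974 - -7812 = -139974 + 7812 = -132162$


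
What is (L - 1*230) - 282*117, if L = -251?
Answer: -33475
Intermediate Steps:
(L - 1*230) - 282*117 = (-251 - 1*230) - 282*117 = (-251 - 230) - 32994 = -481 - 32994 = -33475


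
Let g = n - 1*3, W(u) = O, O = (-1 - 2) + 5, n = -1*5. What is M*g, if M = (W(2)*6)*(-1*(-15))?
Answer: -1440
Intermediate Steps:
n = -5
O = 2 (O = -3 + 5 = 2)
W(u) = 2
g = -8 (g = -5 - 1*3 = -5 - 3 = -8)
M = 180 (M = (2*6)*(-1*(-15)) = 12*15 = 180)
M*g = 180*(-8) = -1440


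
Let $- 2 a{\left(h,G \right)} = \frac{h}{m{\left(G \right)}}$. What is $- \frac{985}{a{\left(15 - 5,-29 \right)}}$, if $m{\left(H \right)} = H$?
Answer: $-5713$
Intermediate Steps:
$a{\left(h,G \right)} = - \frac{h}{2 G}$ ($a{\left(h,G \right)} = - \frac{h \frac{1}{G}}{2} = - \frac{h}{2 G}$)
$- \frac{985}{a{\left(15 - 5,-29 \right)}} = - \frac{985}{\left(- \frac{1}{2}\right) \left(15 - 5\right) \frac{1}{-29}} = - \frac{985}{\left(- \frac{1}{2}\right) 10 \left(- \frac{1}{29}\right)} = - \frac{985}{\frac{5}{29}} = \left(-985\right) \frac{29}{5} = -5713$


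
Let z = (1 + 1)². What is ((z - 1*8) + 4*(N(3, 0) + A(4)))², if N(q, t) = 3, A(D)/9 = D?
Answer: 23104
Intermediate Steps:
A(D) = 9*D
z = 4 (z = 2² = 4)
((z - 1*8) + 4*(N(3, 0) + A(4)))² = ((4 - 1*8) + 4*(3 + 9*4))² = ((4 - 8) + 4*(3 + 36))² = (-4 + 4*39)² = (-4 + 156)² = 152² = 23104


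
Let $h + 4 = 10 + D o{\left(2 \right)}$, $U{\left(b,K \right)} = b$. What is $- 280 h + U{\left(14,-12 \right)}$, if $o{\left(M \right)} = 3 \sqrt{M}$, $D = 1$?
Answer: $-1666 - 840 \sqrt{2} \approx -2853.9$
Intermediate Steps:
$h = 6 + 3 \sqrt{2}$ ($h = -4 + \left(10 + 1 \cdot 3 \sqrt{2}\right) = -4 + \left(10 + 3 \sqrt{2}\right) = 6 + 3 \sqrt{2} \approx 10.243$)
$- 280 h + U{\left(14,-12 \right)} = - 280 \left(6 + 3 \sqrt{2}\right) + 14 = \left(-1680 - 840 \sqrt{2}\right) + 14 = -1666 - 840 \sqrt{2}$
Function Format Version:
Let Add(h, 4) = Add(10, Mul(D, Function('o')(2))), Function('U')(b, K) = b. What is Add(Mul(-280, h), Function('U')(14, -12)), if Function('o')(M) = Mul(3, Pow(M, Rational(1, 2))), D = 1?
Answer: Add(-1666, Mul(-840, Pow(2, Rational(1, 2)))) ≈ -2853.9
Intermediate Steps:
h = Add(6, Mul(3, Pow(2, Rational(1, 2)))) (h = Add(-4, Add(10, Mul(1, Mul(3, Pow(2, Rational(1, 2)))))) = Add(-4, Add(10, Mul(3, Pow(2, Rational(1, 2))))) = Add(6, Mul(3, Pow(2, Rational(1, 2)))) ≈ 10.243)
Add(Mul(-280, h), Function('U')(14, -12)) = Add(Mul(-280, Add(6, Mul(3, Pow(2, Rational(1, 2))))), 14) = Add(Add(-1680, Mul(-840, Pow(2, Rational(1, 2)))), 14) = Add(-1666, Mul(-840, Pow(2, Rational(1, 2))))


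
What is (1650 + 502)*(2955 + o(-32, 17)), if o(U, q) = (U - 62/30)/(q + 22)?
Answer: 3719008928/585 ≈ 6.3573e+6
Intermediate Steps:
o(U, q) = (-31/15 + U)/(22 + q) (o(U, q) = (U - 62*1/30)/(22 + q) = (U - 31/15)/(22 + q) = (-31/15 + U)/(22 + q))
(1650 + 502)*(2955 + o(-32, 17)) = (1650 + 502)*(2955 + (-31/15 - 32)/(22 + 17)) = 2152*(2955 - 511/15/39) = 2152*(2955 + (1/39)*(-511/15)) = 2152*(2955 - 511/585) = 2152*(1728164/585) = 3719008928/585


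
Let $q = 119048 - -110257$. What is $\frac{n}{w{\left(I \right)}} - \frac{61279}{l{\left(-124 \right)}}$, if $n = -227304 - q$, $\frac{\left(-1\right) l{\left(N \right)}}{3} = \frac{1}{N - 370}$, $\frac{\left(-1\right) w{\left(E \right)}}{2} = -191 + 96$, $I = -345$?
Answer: $- \frac{5753016767}{570} \approx -1.0093 \cdot 10^{7}$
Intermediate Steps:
$w{\left(E \right)} = 190$ ($w{\left(E \right)} = - 2 \left(-191 + 96\right) = \left(-2\right) \left(-95\right) = 190$)
$q = 229305$ ($q = 119048 + 110257 = 229305$)
$l{\left(N \right)} = - \frac{3}{-370 + N}$ ($l{\left(N \right)} = - \frac{3}{N - 370} = - \frac{3}{-370 + N}$)
$n = -456609$ ($n = -227304 - 229305 = -456609$)
$\frac{n}{w{\left(I \right)}} - \frac{61279}{l{\left(-124 \right)}} = - \frac{456609}{190} - \frac{61279}{\left(-3\right) \frac{1}{-370 - 124}} = \left(-456609\right) \frac{1}{190} - \frac{61279}{\left(-3\right) \frac{1}{-494}} = - \frac{456609}{190} - \frac{61279}{\left(-3\right) \left(- \frac{1}{494}\right)} = - \frac{456609}{190} - \frac{61279}{\frac{3}{494}} = - \frac{456609}{190} - \frac{30271826}{3} = - \frac{5753016767}{570}$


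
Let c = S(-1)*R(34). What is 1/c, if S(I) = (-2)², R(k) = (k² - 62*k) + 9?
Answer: -1/3772 ≈ -0.00026511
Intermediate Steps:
R(k) = 9 + k² - 62*k
S(I) = 4
c = -3772 (c = 4*(9 + 34² - 62*34) = 4*(9 + 1156 - 2108) = 4*(-943) = -3772)
1/c = 1/(-3772) = -1/3772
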